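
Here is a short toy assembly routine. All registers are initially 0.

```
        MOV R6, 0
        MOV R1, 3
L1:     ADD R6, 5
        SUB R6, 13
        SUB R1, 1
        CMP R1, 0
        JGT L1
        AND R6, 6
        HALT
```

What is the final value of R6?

MOV R6, 0 → R6=0
MOV R1, 3 → R1=3
ADD R6, 5 → R6=0+5=5
SUB R6, 13 → R6=5-13=-8
SUB R1, 1 → R1=3-1=2
CMP R1, 0  (cmp 2,0)
JGT L1: taken
ADD R6, 5 → R6=(-8)+5=-3
SUB R6, 13 → R6=(-3)-13=-16
SUB R1, 1 → R1=2-1=1
CMP R1, 0  (cmp 1,0)
JGT L1: taken
ADD R6, 5 → R6=(-16)+5=-11
SUB R6, 13 → R6=(-11)-13=-24
SUB R1, 1 → R1=1-1=0
CMP R1, 0  (cmp 0,0)
JGT L1: not taken
AND R6, 6 → R6=(-24)&6=0
halt.

0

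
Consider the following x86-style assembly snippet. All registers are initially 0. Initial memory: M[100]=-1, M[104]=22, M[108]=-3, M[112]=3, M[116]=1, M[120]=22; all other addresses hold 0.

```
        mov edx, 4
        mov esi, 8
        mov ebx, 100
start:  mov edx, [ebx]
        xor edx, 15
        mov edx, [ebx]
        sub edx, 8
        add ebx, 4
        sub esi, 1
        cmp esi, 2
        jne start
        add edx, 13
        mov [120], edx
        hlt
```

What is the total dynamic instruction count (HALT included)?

54

after mov edx, 4: edx=4
after mov esi, 8: esi=8
after mov ebx, 100: ebx=100
after mov edx, [ebx]: edx=M[100]=-1
after xor edx, 15: edx=(-1)^15=-16
after mov edx, [ebx]: edx=M[100]=-1
after sub edx, 8: edx=(-1)-8=-9
after add ebx, 4: ebx=100+4=104
after sub esi, 1: esi=8-1=7
cmp esi, 2  (cmp 7,2)
jne start: taken
after mov edx, [ebx]: edx=M[104]=22
after xor edx, 15: edx=22^15=25
after mov edx, [ebx]: edx=M[104]=22
after sub edx, 8: edx=22-8=14
after add ebx, 4: ebx=104+4=108
after sub esi, 1: esi=7-1=6
cmp esi, 2  (cmp 6,2)
jne start: taken
after mov edx, [ebx]: edx=M[108]=-3
after xor edx, 15: edx=(-3)^15=-14
after mov edx, [ebx]: edx=M[108]=-3
after sub edx, 8: edx=(-3)-8=-11
after add ebx, 4: ebx=108+4=112
after sub esi, 1: esi=6-1=5
cmp esi, 2  (cmp 5,2)
jne start: taken
after mov edx, [ebx]: edx=M[112]=3
after xor edx, 15: edx=3^15=12
after mov edx, [ebx]: edx=M[112]=3
after sub edx, 8: edx=3-8=-5
after add ebx, 4: ebx=112+4=116
after sub esi, 1: esi=5-1=4
cmp esi, 2  (cmp 4,2)
jne start: taken
after mov edx, [ebx]: edx=M[116]=1
after xor edx, 15: edx=1^15=14
after mov edx, [ebx]: edx=M[116]=1
after sub edx, 8: edx=1-8=-7
after add ebx, 4: ebx=116+4=120
after sub esi, 1: esi=4-1=3
cmp esi, 2  (cmp 3,2)
jne start: taken
after mov edx, [ebx]: edx=M[120]=22
after xor edx, 15: edx=22^15=25
after mov edx, [ebx]: edx=M[120]=22
after sub edx, 8: edx=22-8=14
after add ebx, 4: ebx=120+4=124
after sub esi, 1: esi=3-1=2
cmp esi, 2  (cmp 2,2)
jne start: not taken
after add edx, 13: edx=14+13=27
mov [120], edx → M[120]=27
halt.
Total executed instructions: 54.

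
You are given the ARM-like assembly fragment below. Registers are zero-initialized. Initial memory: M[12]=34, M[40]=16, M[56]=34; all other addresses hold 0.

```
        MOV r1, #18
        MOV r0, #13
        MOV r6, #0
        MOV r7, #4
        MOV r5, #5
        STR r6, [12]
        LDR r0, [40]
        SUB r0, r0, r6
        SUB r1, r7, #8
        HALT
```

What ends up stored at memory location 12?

0

MOV r1, #18 → r1=18
MOV r0, #13 → r0=13
MOV r6, #0 → r6=0
MOV r7, #4 → r7=4
MOV r5, #5 → r5=5
STR r6, [12] → M[12]=0
LDR r0, [40] → r0=M[40]=16
SUB r0, r0, r6 → r0=16-0=16
SUB r1, r7, #8 → r1=4-8=-4
halt.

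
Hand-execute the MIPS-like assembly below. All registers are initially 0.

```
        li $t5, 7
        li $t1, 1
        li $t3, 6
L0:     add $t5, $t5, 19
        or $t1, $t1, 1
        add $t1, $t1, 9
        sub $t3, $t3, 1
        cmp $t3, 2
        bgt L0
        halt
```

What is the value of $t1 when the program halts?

40

$t5=7
$t1=1
$t3=6
$t5=7+19=26
$t1=1|1=1
$t1=1+9=10
$t3=6-1=5
cmp $t3, 2  (cmp 5,2)
bgt L0: taken
$t5=26+19=45
$t1=10|1=11
$t1=11+9=20
$t3=5-1=4
cmp $t3, 2  (cmp 4,2)
bgt L0: taken
$t5=45+19=64
$t1=20|1=21
$t1=21+9=30
$t3=4-1=3
cmp $t3, 2  (cmp 3,2)
bgt L0: taken
$t5=64+19=83
$t1=30|1=31
$t1=31+9=40
$t3=3-1=2
cmp $t3, 2  (cmp 2,2)
bgt L0: not taken
halt.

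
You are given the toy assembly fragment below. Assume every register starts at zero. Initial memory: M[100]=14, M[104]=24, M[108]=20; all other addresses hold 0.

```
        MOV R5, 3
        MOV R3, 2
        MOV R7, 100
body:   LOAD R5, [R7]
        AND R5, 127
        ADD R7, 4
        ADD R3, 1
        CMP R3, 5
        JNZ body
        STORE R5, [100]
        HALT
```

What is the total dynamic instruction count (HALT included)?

MOV R5, 3 → R5=3
MOV R3, 2 → R3=2
MOV R7, 100 → R7=100
LOAD R5, [R7] → R5=M[100]=14
AND R5, 127 → R5=14&127=14
ADD R7, 4 → R7=100+4=104
ADD R3, 1 → R3=2+1=3
CMP R3, 5  (cmp 3,5)
JNZ body: taken
LOAD R5, [R7] → R5=M[104]=24
AND R5, 127 → R5=24&127=24
ADD R7, 4 → R7=104+4=108
ADD R3, 1 → R3=3+1=4
CMP R3, 5  (cmp 4,5)
JNZ body: taken
LOAD R5, [R7] → R5=M[108]=20
AND R5, 127 → R5=20&127=20
ADD R7, 4 → R7=108+4=112
ADD R3, 1 → R3=4+1=5
CMP R3, 5  (cmp 5,5)
JNZ body: not taken
STORE R5, [100] → M[100]=20
halt.
Total executed instructions: 23.

23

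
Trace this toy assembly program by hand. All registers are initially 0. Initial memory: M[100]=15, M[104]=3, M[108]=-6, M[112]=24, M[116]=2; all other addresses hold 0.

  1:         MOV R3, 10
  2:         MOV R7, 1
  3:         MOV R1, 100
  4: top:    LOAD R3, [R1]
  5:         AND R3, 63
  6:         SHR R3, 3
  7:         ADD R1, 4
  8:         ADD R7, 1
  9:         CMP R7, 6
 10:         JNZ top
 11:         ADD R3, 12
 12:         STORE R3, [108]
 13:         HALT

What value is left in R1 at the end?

R3=10
R7=1
R1=100
R3=M[100]=15
R3=15&63=15
R3=15>>3=1
R1=100+4=104
R7=1+1=2
CMP R7, 6  (cmp 2,6)
JNZ top: taken
R3=M[104]=3
R3=3&63=3
R3=3>>3=0
R1=104+4=108
R7=2+1=3
CMP R7, 6  (cmp 3,6)
JNZ top: taken
R3=M[108]=-6
R3=(-6)&63=58
R3=58>>3=7
R1=108+4=112
R7=3+1=4
CMP R7, 6  (cmp 4,6)
JNZ top: taken
R3=M[112]=24
R3=24&63=24
R3=24>>3=3
R1=112+4=116
R7=4+1=5
CMP R7, 6  (cmp 5,6)
JNZ top: taken
R3=M[116]=2
R3=2&63=2
R3=2>>3=0
R1=116+4=120
R7=5+1=6
CMP R7, 6  (cmp 6,6)
JNZ top: not taken
R3=0+12=12
STORE R3, [108] → M[108]=12
halt.

120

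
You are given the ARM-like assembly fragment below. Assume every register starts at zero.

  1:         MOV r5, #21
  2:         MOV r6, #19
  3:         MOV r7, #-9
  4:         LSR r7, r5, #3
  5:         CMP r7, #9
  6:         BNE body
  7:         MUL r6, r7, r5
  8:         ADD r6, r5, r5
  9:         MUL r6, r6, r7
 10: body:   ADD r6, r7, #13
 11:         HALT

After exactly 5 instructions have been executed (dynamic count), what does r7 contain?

MOV r5, #21 → r5=21
MOV r6, #19 → r6=19
MOV r7, #-9 → r7=-9
LSR r7, r5, #3 → r7=21>>3=2
CMP r7, #9  (cmp 2,9)
After step 5: r7 = 2.

2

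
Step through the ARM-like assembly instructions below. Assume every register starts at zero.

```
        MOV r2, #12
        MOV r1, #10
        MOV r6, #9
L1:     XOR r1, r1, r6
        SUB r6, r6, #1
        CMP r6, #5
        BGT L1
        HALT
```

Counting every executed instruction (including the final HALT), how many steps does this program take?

MOV r2, #12 → r2=12
MOV r1, #10 → r1=10
MOV r6, #9 → r6=9
XOR r1, r1, r6 → r1=10^9=3
SUB r6, r6, #1 → r6=9-1=8
CMP r6, #5  (cmp 8,5)
BGT L1: taken
XOR r1, r1, r6 → r1=3^8=11
SUB r6, r6, #1 → r6=8-1=7
CMP r6, #5  (cmp 7,5)
BGT L1: taken
XOR r1, r1, r6 → r1=11^7=12
SUB r6, r6, #1 → r6=7-1=6
CMP r6, #5  (cmp 6,5)
BGT L1: taken
XOR r1, r1, r6 → r1=12^6=10
SUB r6, r6, #1 → r6=6-1=5
CMP r6, #5  (cmp 5,5)
BGT L1: not taken
halt.
Total executed instructions: 20.

20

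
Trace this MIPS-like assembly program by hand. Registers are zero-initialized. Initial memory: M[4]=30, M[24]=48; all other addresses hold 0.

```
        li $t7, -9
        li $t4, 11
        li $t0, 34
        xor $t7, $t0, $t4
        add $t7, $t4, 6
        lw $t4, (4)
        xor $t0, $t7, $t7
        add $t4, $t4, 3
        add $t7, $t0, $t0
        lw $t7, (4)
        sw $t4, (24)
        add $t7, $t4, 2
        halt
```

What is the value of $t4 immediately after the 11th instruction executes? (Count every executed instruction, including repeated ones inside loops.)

after li $t7, -9: $t7=-9
after li $t4, 11: $t4=11
after li $t0, 34: $t0=34
after xor $t7, $t0, $t4: $t7=34^11=41
after add $t7, $t4, 6: $t7=11+6=17
after lw $t4, (4): $t4=M[4]=30
after xor $t0, $t7, $t7: $t0=17^17=0
after add $t4, $t4, 3: $t4=30+3=33
after add $t7, $t0, $t0: $t7=0+0=0
after lw $t7, (4): $t7=M[4]=30
sw $t4, (24) → M[24]=33
After step 11: $t4 = 33.

33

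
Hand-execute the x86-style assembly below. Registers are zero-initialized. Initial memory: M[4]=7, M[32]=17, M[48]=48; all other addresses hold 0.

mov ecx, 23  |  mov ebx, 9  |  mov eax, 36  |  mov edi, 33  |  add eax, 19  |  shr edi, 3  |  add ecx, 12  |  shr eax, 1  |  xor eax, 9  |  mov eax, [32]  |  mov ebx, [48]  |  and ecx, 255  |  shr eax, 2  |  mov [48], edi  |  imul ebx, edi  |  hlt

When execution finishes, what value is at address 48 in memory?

mov ecx, 23 → ecx=23
mov ebx, 9 → ebx=9
mov eax, 36 → eax=36
mov edi, 33 → edi=33
add eax, 19 → eax=36+19=55
shr edi, 3 → edi=33>>3=4
add ecx, 12 → ecx=23+12=35
shr eax, 1 → eax=55>>1=27
xor eax, 9 → eax=27^9=18
mov eax, [32] → eax=M[32]=17
mov ebx, [48] → ebx=M[48]=48
and ecx, 255 → ecx=35&255=35
shr eax, 2 → eax=17>>2=4
mov [48], edi → M[48]=4
imul ebx, edi → ebx=48*4=192
halt.

4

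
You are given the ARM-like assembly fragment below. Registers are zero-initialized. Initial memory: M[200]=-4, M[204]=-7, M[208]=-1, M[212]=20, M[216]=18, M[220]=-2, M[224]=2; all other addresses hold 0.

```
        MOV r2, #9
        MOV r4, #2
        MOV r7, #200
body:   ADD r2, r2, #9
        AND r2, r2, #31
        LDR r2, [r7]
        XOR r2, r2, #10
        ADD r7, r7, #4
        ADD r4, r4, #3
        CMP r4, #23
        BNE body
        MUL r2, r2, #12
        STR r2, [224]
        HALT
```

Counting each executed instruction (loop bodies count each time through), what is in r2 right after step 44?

33

r2=9
r4=2
r7=200
r2=9+9=18
r2=18&31=18
r2=M[200]=-4
r2=(-4)^10=-10
r7=200+4=204
r4=2+3=5
CMP r4, #23  (cmp 5,23)
BNE body: taken
r2=(-10)+9=-1
r2=(-1)&31=31
r2=M[204]=-7
r2=(-7)^10=-13
r7=204+4=208
r4=5+3=8
CMP r4, #23  (cmp 8,23)
BNE body: taken
r2=(-13)+9=-4
r2=(-4)&31=28
r2=M[208]=-1
r2=(-1)^10=-11
r7=208+4=212
r4=8+3=11
CMP r4, #23  (cmp 11,23)
BNE body: taken
r2=(-11)+9=-2
r2=(-2)&31=30
r2=M[212]=20
r2=20^10=30
r7=212+4=216
r4=11+3=14
CMP r4, #23  (cmp 14,23)
BNE body: taken
r2=30+9=39
r2=39&31=7
r2=M[216]=18
r2=18^10=24
r7=216+4=220
r4=14+3=17
CMP r4, #23  (cmp 17,23)
BNE body: taken
r2=24+9=33
After step 44: r2 = 33.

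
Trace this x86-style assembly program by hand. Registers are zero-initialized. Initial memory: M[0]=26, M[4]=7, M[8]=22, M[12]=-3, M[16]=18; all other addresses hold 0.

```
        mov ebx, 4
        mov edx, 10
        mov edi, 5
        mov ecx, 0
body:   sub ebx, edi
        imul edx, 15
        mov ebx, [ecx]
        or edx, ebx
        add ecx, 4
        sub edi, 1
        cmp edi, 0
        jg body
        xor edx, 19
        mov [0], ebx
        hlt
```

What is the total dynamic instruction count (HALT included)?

mov ebx, 4 → ebx=4
mov edx, 10 → edx=10
mov edi, 5 → edi=5
mov ecx, 0 → ecx=0
sub ebx, edi → ebx=4-5=-1
imul edx, 15 → edx=10*15=150
mov ebx, [ecx] → ebx=M[0]=26
or edx, ebx → edx=150|26=158
add ecx, 4 → ecx=0+4=4
sub edi, 1 → edi=5-1=4
cmp edi, 0  (cmp 4,0)
jg body: taken
sub ebx, edi → ebx=26-4=22
imul edx, 15 → edx=158*15=2370
mov ebx, [ecx] → ebx=M[4]=7
or edx, ebx → edx=2370|7=2375
add ecx, 4 → ecx=4+4=8
sub edi, 1 → edi=4-1=3
cmp edi, 0  (cmp 3,0)
jg body: taken
sub ebx, edi → ebx=7-3=4
imul edx, 15 → edx=2375*15=35625
mov ebx, [ecx] → ebx=M[8]=22
or edx, ebx → edx=35625|22=35647
add ecx, 4 → ecx=8+4=12
sub edi, 1 → edi=3-1=2
cmp edi, 0  (cmp 2,0)
jg body: taken
sub ebx, edi → ebx=22-2=20
imul edx, 15 → edx=35647*15=534705
mov ebx, [ecx] → ebx=M[12]=-3
or edx, ebx → edx=534705|(-3)=-3
add ecx, 4 → ecx=12+4=16
sub edi, 1 → edi=2-1=1
cmp edi, 0  (cmp 1,0)
jg body: taken
sub ebx, edi → ebx=(-3)-1=-4
imul edx, 15 → edx=(-3)*15=-45
mov ebx, [ecx] → ebx=M[16]=18
or edx, ebx → edx=(-45)|18=-45
add ecx, 4 → ecx=16+4=20
sub edi, 1 → edi=1-1=0
cmp edi, 0  (cmp 0,0)
jg body: not taken
xor edx, 19 → edx=(-45)^19=-64
mov [0], ebx → M[0]=18
halt.
Total executed instructions: 47.

47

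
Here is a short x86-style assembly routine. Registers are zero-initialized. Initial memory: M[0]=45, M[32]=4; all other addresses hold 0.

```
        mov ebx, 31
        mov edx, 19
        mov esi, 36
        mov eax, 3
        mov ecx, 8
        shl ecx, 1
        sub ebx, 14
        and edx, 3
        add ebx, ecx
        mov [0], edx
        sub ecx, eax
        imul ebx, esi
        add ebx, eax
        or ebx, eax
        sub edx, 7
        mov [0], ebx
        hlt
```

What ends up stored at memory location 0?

1191

ebx=31
edx=19
esi=36
eax=3
ecx=8
ecx=8<<1=16
ebx=31-14=17
edx=19&3=3
ebx=17+16=33
mov [0], edx → M[0]=3
ecx=16-3=13
ebx=33*36=1188
ebx=1188+3=1191
ebx=1191|3=1191
edx=3-7=-4
mov [0], ebx → M[0]=1191
halt.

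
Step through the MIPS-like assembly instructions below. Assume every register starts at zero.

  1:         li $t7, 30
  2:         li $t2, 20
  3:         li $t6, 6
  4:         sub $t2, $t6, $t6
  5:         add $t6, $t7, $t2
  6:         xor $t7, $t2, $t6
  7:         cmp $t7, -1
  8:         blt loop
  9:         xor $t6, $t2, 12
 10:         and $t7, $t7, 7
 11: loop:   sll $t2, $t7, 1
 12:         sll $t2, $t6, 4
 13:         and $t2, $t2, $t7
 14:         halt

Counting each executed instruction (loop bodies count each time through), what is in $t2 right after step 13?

after li $t7, 30: $t7=30
after li $t2, 20: $t2=20
after li $t6, 6: $t6=6
after sub $t2, $t6, $t6: $t2=6-6=0
after add $t6, $t7, $t2: $t6=30+0=30
after xor $t7, $t2, $t6: $t7=0^30=30
cmp $t7, -1  (cmp 30,-1)
blt loop: not taken
after xor $t6, $t2, 12: $t6=0^12=12
after and $t7, $t7, 7: $t7=30&7=6
after sll $t2, $t7, 1: $t2=6<<1=12
after sll $t2, $t6, 4: $t2=12<<4=192
after and $t2, $t2, $t7: $t2=192&6=0
After step 13: $t2 = 0.

0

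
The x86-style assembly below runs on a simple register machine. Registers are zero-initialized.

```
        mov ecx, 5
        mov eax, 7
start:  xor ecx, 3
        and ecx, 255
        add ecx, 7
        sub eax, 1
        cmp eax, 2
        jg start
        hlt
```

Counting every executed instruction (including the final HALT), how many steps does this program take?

ecx=5
eax=7
ecx=5^3=6
ecx=6&255=6
ecx=6+7=13
eax=7-1=6
cmp eax, 2  (cmp 6,2)
jg start: taken
ecx=13^3=14
ecx=14&255=14
ecx=14+7=21
eax=6-1=5
cmp eax, 2  (cmp 5,2)
jg start: taken
ecx=21^3=22
ecx=22&255=22
ecx=22+7=29
eax=5-1=4
cmp eax, 2  (cmp 4,2)
jg start: taken
ecx=29^3=30
ecx=30&255=30
ecx=30+7=37
eax=4-1=3
cmp eax, 2  (cmp 3,2)
jg start: taken
ecx=37^3=38
ecx=38&255=38
ecx=38+7=45
eax=3-1=2
cmp eax, 2  (cmp 2,2)
jg start: not taken
halt.
Total executed instructions: 33.

33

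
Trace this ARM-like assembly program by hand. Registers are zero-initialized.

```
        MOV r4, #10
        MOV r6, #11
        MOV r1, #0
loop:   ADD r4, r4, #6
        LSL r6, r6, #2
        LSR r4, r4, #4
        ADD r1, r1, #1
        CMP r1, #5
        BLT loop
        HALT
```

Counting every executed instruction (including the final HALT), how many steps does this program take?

34

r4=10
r6=11
r1=0
r4=10+6=16
r6=11<<2=44
r4=16>>4=1
r1=0+1=1
CMP r1, #5  (cmp 1,5)
BLT loop: taken
r4=1+6=7
r6=44<<2=176
r4=7>>4=0
r1=1+1=2
CMP r1, #5  (cmp 2,5)
BLT loop: taken
r4=0+6=6
r6=176<<2=704
r4=6>>4=0
r1=2+1=3
CMP r1, #5  (cmp 3,5)
BLT loop: taken
r4=0+6=6
r6=704<<2=2816
r4=6>>4=0
r1=3+1=4
CMP r1, #5  (cmp 4,5)
BLT loop: taken
r4=0+6=6
r6=2816<<2=11264
r4=6>>4=0
r1=4+1=5
CMP r1, #5  (cmp 5,5)
BLT loop: not taken
halt.
Total executed instructions: 34.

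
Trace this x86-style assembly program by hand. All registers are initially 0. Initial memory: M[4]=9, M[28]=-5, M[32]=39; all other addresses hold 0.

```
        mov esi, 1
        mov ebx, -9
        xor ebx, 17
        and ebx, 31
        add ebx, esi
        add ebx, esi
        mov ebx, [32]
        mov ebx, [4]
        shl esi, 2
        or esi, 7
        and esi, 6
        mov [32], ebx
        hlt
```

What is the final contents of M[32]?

esi=1
ebx=-9
ebx=(-9)^17=-26
ebx=(-26)&31=6
ebx=6+1=7
ebx=7+1=8
ebx=M[32]=39
ebx=M[4]=9
esi=1<<2=4
esi=4|7=7
esi=7&6=6
mov [32], ebx → M[32]=9
halt.

9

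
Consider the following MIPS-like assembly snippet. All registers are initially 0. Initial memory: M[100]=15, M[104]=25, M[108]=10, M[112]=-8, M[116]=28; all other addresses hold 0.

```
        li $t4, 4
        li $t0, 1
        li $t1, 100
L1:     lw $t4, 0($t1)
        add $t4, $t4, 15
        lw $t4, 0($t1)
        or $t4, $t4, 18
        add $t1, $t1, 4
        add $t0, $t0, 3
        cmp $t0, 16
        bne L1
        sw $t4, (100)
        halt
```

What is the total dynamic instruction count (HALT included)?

$t4=4
$t0=1
$t1=100
$t4=M[100]=15
$t4=15+15=30
$t4=M[100]=15
$t4=15|18=31
$t1=100+4=104
$t0=1+3=4
cmp $t0, 16  (cmp 4,16)
bne L1: taken
$t4=M[104]=25
$t4=25+15=40
$t4=M[104]=25
$t4=25|18=27
$t1=104+4=108
$t0=4+3=7
cmp $t0, 16  (cmp 7,16)
bne L1: taken
$t4=M[108]=10
$t4=10+15=25
$t4=M[108]=10
$t4=10|18=26
$t1=108+4=112
$t0=7+3=10
cmp $t0, 16  (cmp 10,16)
bne L1: taken
$t4=M[112]=-8
$t4=(-8)+15=7
$t4=M[112]=-8
$t4=(-8)|18=-6
$t1=112+4=116
$t0=10+3=13
cmp $t0, 16  (cmp 13,16)
bne L1: taken
$t4=M[116]=28
$t4=28+15=43
$t4=M[116]=28
$t4=28|18=30
$t1=116+4=120
$t0=13+3=16
cmp $t0, 16  (cmp 16,16)
bne L1: not taken
sw $t4, (100) → M[100]=30
halt.
Total executed instructions: 45.

45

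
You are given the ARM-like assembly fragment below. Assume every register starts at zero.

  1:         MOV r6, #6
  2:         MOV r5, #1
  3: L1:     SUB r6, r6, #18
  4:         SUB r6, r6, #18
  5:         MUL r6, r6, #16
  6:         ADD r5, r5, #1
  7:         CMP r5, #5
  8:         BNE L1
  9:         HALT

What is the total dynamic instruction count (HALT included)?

27

MOV r6, #6 → r6=6
MOV r5, #1 → r5=1
SUB r6, r6, #18 → r6=6-18=-12
SUB r6, r6, #18 → r6=(-12)-18=-30
MUL r6, r6, #16 → r6=(-30)*16=-480
ADD r5, r5, #1 → r5=1+1=2
CMP r5, #5  (cmp 2,5)
BNE L1: taken
SUB r6, r6, #18 → r6=(-480)-18=-498
SUB r6, r6, #18 → r6=(-498)-18=-516
MUL r6, r6, #16 → r6=(-516)*16=-8256
ADD r5, r5, #1 → r5=2+1=3
CMP r5, #5  (cmp 3,5)
BNE L1: taken
SUB r6, r6, #18 → r6=(-8256)-18=-8274
SUB r6, r6, #18 → r6=(-8274)-18=-8292
MUL r6, r6, #16 → r6=(-8292)*16=-132672
ADD r5, r5, #1 → r5=3+1=4
CMP r5, #5  (cmp 4,5)
BNE L1: taken
SUB r6, r6, #18 → r6=(-132672)-18=-132690
SUB r6, r6, #18 → r6=(-132690)-18=-132708
MUL r6, r6, #16 → r6=(-132708)*16=-2123328
ADD r5, r5, #1 → r5=4+1=5
CMP r5, #5  (cmp 5,5)
BNE L1: not taken
halt.
Total executed instructions: 27.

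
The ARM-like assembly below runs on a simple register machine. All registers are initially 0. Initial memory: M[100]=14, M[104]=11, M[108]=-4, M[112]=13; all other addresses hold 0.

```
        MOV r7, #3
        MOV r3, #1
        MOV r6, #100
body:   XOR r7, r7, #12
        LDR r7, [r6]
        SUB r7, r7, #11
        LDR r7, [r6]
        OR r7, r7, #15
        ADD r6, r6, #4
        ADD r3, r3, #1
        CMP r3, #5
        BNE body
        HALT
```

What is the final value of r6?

r7=3
r3=1
r6=100
r7=3^12=15
r7=M[100]=14
r7=14-11=3
r7=M[100]=14
r7=14|15=15
r6=100+4=104
r3=1+1=2
CMP r3, #5  (cmp 2,5)
BNE body: taken
r7=15^12=3
r7=M[104]=11
r7=11-11=0
r7=M[104]=11
r7=11|15=15
r6=104+4=108
r3=2+1=3
CMP r3, #5  (cmp 3,5)
BNE body: taken
r7=15^12=3
r7=M[108]=-4
r7=(-4)-11=-15
r7=M[108]=-4
r7=(-4)|15=-1
r6=108+4=112
r3=3+1=4
CMP r3, #5  (cmp 4,5)
BNE body: taken
r7=(-1)^12=-13
r7=M[112]=13
r7=13-11=2
r7=M[112]=13
r7=13|15=15
r6=112+4=116
r3=4+1=5
CMP r3, #5  (cmp 5,5)
BNE body: not taken
halt.

116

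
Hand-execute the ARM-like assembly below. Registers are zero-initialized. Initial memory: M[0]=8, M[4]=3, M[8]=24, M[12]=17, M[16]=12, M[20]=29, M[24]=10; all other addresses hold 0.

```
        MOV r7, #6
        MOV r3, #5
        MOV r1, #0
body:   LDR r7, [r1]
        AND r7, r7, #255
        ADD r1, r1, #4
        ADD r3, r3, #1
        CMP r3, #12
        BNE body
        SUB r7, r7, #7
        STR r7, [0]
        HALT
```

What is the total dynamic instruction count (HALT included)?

48

r7=6
r3=5
r1=0
r7=M[0]=8
r7=8&255=8
r1=0+4=4
r3=5+1=6
CMP r3, #12  (cmp 6,12)
BNE body: taken
r7=M[4]=3
r7=3&255=3
r1=4+4=8
r3=6+1=7
CMP r3, #12  (cmp 7,12)
BNE body: taken
r7=M[8]=24
r7=24&255=24
r1=8+4=12
r3=7+1=8
CMP r3, #12  (cmp 8,12)
BNE body: taken
r7=M[12]=17
r7=17&255=17
r1=12+4=16
r3=8+1=9
CMP r3, #12  (cmp 9,12)
BNE body: taken
r7=M[16]=12
r7=12&255=12
r1=16+4=20
r3=9+1=10
CMP r3, #12  (cmp 10,12)
BNE body: taken
r7=M[20]=29
r7=29&255=29
r1=20+4=24
r3=10+1=11
CMP r3, #12  (cmp 11,12)
BNE body: taken
r7=M[24]=10
r7=10&255=10
r1=24+4=28
r3=11+1=12
CMP r3, #12  (cmp 12,12)
BNE body: not taken
r7=10-7=3
STR r7, [0] → M[0]=3
halt.
Total executed instructions: 48.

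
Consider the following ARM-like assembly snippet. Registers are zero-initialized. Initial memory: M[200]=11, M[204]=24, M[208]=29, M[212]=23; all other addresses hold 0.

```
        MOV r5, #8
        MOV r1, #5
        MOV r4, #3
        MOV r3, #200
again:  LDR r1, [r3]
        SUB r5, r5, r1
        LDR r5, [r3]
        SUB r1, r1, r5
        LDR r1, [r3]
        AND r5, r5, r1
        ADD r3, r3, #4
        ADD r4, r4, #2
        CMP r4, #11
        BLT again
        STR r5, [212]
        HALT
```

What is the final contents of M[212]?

23

r5=8
r1=5
r4=3
r3=200
r1=M[200]=11
r5=8-11=-3
r5=M[200]=11
r1=11-11=0
r1=M[200]=11
r5=11&11=11
r3=200+4=204
r4=3+2=5
CMP r4, #11  (cmp 5,11)
BLT again: taken
r1=M[204]=24
r5=11-24=-13
r5=M[204]=24
r1=24-24=0
r1=M[204]=24
r5=24&24=24
r3=204+4=208
r4=5+2=7
CMP r4, #11  (cmp 7,11)
BLT again: taken
r1=M[208]=29
r5=24-29=-5
r5=M[208]=29
r1=29-29=0
r1=M[208]=29
r5=29&29=29
r3=208+4=212
r4=7+2=9
CMP r4, #11  (cmp 9,11)
BLT again: taken
r1=M[212]=23
r5=29-23=6
r5=M[212]=23
r1=23-23=0
r1=M[212]=23
r5=23&23=23
r3=212+4=216
r4=9+2=11
CMP r4, #11  (cmp 11,11)
BLT again: not taken
STR r5, [212] → M[212]=23
halt.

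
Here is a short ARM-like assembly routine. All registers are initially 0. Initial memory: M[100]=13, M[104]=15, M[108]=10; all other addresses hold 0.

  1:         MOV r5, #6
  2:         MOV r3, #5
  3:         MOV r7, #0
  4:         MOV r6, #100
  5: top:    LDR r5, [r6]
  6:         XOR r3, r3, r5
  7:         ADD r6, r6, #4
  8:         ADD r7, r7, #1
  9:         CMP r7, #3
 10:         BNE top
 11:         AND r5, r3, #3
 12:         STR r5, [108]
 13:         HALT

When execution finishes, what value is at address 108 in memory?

1

r5=6
r3=5
r7=0
r6=100
r5=M[100]=13
r3=5^13=8
r6=100+4=104
r7=0+1=1
CMP r7, #3  (cmp 1,3)
BNE top: taken
r5=M[104]=15
r3=8^15=7
r6=104+4=108
r7=1+1=2
CMP r7, #3  (cmp 2,3)
BNE top: taken
r5=M[108]=10
r3=7^10=13
r6=108+4=112
r7=2+1=3
CMP r7, #3  (cmp 3,3)
BNE top: not taken
r5=13&3=1
STR r5, [108] → M[108]=1
halt.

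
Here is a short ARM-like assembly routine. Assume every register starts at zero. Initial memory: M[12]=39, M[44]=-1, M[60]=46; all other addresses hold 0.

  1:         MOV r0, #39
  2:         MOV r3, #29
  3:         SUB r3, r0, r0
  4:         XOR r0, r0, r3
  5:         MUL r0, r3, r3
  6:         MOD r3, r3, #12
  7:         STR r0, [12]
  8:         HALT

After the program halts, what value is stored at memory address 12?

0

after MOV r0, #39: r0=39
after MOV r3, #29: r3=29
after SUB r3, r0, r0: r3=39-39=0
after XOR r0, r0, r3: r0=39^0=39
after MUL r0, r3, r3: r0=0*0=0
after MOD r3, r3, #12: r3=0%12=0
STR r0, [12] → M[12]=0
halt.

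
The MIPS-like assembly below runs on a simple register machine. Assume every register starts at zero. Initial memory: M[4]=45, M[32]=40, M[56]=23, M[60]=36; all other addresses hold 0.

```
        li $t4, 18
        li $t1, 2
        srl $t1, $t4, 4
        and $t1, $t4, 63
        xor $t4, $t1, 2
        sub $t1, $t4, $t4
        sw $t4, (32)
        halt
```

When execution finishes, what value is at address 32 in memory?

$t4=18
$t1=2
$t1=18>>4=1
$t1=18&63=18
$t4=18^2=16
$t1=16-16=0
sw $t4, (32) → M[32]=16
halt.

16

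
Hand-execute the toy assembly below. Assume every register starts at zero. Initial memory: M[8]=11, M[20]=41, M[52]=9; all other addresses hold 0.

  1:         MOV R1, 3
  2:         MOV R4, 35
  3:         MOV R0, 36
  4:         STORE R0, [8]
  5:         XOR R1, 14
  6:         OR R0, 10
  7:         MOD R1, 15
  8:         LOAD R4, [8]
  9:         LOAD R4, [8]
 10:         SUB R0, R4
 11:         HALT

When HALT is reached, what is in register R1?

13

MOV R1, 3 → R1=3
MOV R4, 35 → R4=35
MOV R0, 36 → R0=36
STORE R0, [8] → M[8]=36
XOR R1, 14 → R1=3^14=13
OR R0, 10 → R0=36|10=46
MOD R1, 15 → R1=13%15=13
LOAD R4, [8] → R4=M[8]=36
LOAD R4, [8] → R4=M[8]=36
SUB R0, R4 → R0=46-36=10
halt.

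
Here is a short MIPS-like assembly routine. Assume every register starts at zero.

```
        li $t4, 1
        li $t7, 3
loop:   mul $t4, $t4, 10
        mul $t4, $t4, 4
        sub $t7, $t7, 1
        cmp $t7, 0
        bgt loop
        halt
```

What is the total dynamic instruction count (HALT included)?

$t4=1
$t7=3
$t4=1*10=10
$t4=10*4=40
$t7=3-1=2
cmp $t7, 0  (cmp 2,0)
bgt loop: taken
$t4=40*10=400
$t4=400*4=1600
$t7=2-1=1
cmp $t7, 0  (cmp 1,0)
bgt loop: taken
$t4=1600*10=16000
$t4=16000*4=64000
$t7=1-1=0
cmp $t7, 0  (cmp 0,0)
bgt loop: not taken
halt.
Total executed instructions: 18.

18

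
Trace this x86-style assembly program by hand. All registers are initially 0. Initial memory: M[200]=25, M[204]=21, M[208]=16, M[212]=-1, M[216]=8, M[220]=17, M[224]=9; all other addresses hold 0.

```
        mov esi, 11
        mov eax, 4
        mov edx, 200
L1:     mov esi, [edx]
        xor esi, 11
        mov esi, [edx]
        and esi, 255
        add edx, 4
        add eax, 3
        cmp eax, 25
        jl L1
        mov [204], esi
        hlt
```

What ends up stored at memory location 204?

9

after mov esi, 11: esi=11
after mov eax, 4: eax=4
after mov edx, 200: edx=200
after mov esi, [edx]: esi=M[200]=25
after xor esi, 11: esi=25^11=18
after mov esi, [edx]: esi=M[200]=25
after and esi, 255: esi=25&255=25
after add edx, 4: edx=200+4=204
after add eax, 3: eax=4+3=7
cmp eax, 25  (cmp 7,25)
jl L1: taken
after mov esi, [edx]: esi=M[204]=21
after xor esi, 11: esi=21^11=30
after mov esi, [edx]: esi=M[204]=21
after and esi, 255: esi=21&255=21
after add edx, 4: edx=204+4=208
after add eax, 3: eax=7+3=10
cmp eax, 25  (cmp 10,25)
jl L1: taken
after mov esi, [edx]: esi=M[208]=16
after xor esi, 11: esi=16^11=27
after mov esi, [edx]: esi=M[208]=16
after and esi, 255: esi=16&255=16
after add edx, 4: edx=208+4=212
after add eax, 3: eax=10+3=13
cmp eax, 25  (cmp 13,25)
jl L1: taken
after mov esi, [edx]: esi=M[212]=-1
after xor esi, 11: esi=(-1)^11=-12
after mov esi, [edx]: esi=M[212]=-1
after and esi, 255: esi=(-1)&255=255
after add edx, 4: edx=212+4=216
after add eax, 3: eax=13+3=16
cmp eax, 25  (cmp 16,25)
jl L1: taken
after mov esi, [edx]: esi=M[216]=8
after xor esi, 11: esi=8^11=3
after mov esi, [edx]: esi=M[216]=8
after and esi, 255: esi=8&255=8
after add edx, 4: edx=216+4=220
after add eax, 3: eax=16+3=19
cmp eax, 25  (cmp 19,25)
jl L1: taken
after mov esi, [edx]: esi=M[220]=17
after xor esi, 11: esi=17^11=26
after mov esi, [edx]: esi=M[220]=17
after and esi, 255: esi=17&255=17
after add edx, 4: edx=220+4=224
after add eax, 3: eax=19+3=22
cmp eax, 25  (cmp 22,25)
jl L1: taken
after mov esi, [edx]: esi=M[224]=9
after xor esi, 11: esi=9^11=2
after mov esi, [edx]: esi=M[224]=9
after and esi, 255: esi=9&255=9
after add edx, 4: edx=224+4=228
after add eax, 3: eax=22+3=25
cmp eax, 25  (cmp 25,25)
jl L1: not taken
mov [204], esi → M[204]=9
halt.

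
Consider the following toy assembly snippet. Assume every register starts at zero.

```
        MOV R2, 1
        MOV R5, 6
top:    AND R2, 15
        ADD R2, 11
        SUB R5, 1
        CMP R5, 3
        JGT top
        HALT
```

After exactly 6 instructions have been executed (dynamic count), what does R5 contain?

after MOV R2, 1: R2=1
after MOV R5, 6: R5=6
after AND R2, 15: R2=1&15=1
after ADD R2, 11: R2=1+11=12
after SUB R5, 1: R5=6-1=5
CMP R5, 3  (cmp 5,3)
After step 6: R5 = 5.

5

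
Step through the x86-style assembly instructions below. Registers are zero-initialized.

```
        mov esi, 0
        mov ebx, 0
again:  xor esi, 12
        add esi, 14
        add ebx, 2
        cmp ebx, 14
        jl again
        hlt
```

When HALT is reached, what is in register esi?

110

after mov esi, 0: esi=0
after mov ebx, 0: ebx=0
after xor esi, 12: esi=0^12=12
after add esi, 14: esi=12+14=26
after add ebx, 2: ebx=0+2=2
cmp ebx, 14  (cmp 2,14)
jl again: taken
after xor esi, 12: esi=26^12=22
after add esi, 14: esi=22+14=36
after add ebx, 2: ebx=2+2=4
cmp ebx, 14  (cmp 4,14)
jl again: taken
after xor esi, 12: esi=36^12=40
after add esi, 14: esi=40+14=54
after add ebx, 2: ebx=4+2=6
cmp ebx, 14  (cmp 6,14)
jl again: taken
after xor esi, 12: esi=54^12=58
after add esi, 14: esi=58+14=72
after add ebx, 2: ebx=6+2=8
cmp ebx, 14  (cmp 8,14)
jl again: taken
after xor esi, 12: esi=72^12=68
after add esi, 14: esi=68+14=82
after add ebx, 2: ebx=8+2=10
cmp ebx, 14  (cmp 10,14)
jl again: taken
after xor esi, 12: esi=82^12=94
after add esi, 14: esi=94+14=108
after add ebx, 2: ebx=10+2=12
cmp ebx, 14  (cmp 12,14)
jl again: taken
after xor esi, 12: esi=108^12=96
after add esi, 14: esi=96+14=110
after add ebx, 2: ebx=12+2=14
cmp ebx, 14  (cmp 14,14)
jl again: not taken
halt.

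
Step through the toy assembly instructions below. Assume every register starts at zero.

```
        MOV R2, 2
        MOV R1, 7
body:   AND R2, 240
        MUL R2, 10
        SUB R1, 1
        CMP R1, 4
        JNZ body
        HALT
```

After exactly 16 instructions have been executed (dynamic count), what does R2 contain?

0

R2=2
R1=7
R2=2&240=0
R2=0*10=0
R1=7-1=6
CMP R1, 4  (cmp 6,4)
JNZ body: taken
R2=0&240=0
R2=0*10=0
R1=6-1=5
CMP R1, 4  (cmp 5,4)
JNZ body: taken
R2=0&240=0
R2=0*10=0
R1=5-1=4
CMP R1, 4  (cmp 4,4)
After step 16: R2 = 0.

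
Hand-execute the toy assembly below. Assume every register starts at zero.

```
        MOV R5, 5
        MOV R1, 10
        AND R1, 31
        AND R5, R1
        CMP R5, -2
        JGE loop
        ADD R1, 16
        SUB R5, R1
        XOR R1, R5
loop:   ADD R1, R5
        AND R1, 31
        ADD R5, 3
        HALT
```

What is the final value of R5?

MOV R5, 5 → R5=5
MOV R1, 10 → R1=10
AND R1, 31 → R1=10&31=10
AND R5, R1 → R5=5&10=0
CMP R5, -2  (cmp 0,-2)
JGE loop: taken
ADD R1, R5 → R1=10+0=10
AND R1, 31 → R1=10&31=10
ADD R5, 3 → R5=0+3=3
halt.

3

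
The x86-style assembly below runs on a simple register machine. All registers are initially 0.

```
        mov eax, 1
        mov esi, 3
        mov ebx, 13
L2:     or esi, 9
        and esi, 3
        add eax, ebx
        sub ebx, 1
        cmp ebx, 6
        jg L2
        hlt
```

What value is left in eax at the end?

71

eax=1
esi=3
ebx=13
esi=3|9=11
esi=11&3=3
eax=1+13=14
ebx=13-1=12
cmp ebx, 6  (cmp 12,6)
jg L2: taken
esi=3|9=11
esi=11&3=3
eax=14+12=26
ebx=12-1=11
cmp ebx, 6  (cmp 11,6)
jg L2: taken
esi=3|9=11
esi=11&3=3
eax=26+11=37
ebx=11-1=10
cmp ebx, 6  (cmp 10,6)
jg L2: taken
esi=3|9=11
esi=11&3=3
eax=37+10=47
ebx=10-1=9
cmp ebx, 6  (cmp 9,6)
jg L2: taken
esi=3|9=11
esi=11&3=3
eax=47+9=56
ebx=9-1=8
cmp ebx, 6  (cmp 8,6)
jg L2: taken
esi=3|9=11
esi=11&3=3
eax=56+8=64
ebx=8-1=7
cmp ebx, 6  (cmp 7,6)
jg L2: taken
esi=3|9=11
esi=11&3=3
eax=64+7=71
ebx=7-1=6
cmp ebx, 6  (cmp 6,6)
jg L2: not taken
halt.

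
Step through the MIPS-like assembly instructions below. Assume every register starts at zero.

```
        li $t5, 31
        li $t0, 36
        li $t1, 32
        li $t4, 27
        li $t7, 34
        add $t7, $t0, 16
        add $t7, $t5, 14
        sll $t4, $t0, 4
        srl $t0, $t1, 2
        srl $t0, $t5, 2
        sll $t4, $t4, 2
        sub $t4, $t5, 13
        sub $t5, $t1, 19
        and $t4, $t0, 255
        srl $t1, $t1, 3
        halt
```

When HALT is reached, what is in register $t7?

45

li $t5, 31 → $t5=31
li $t0, 36 → $t0=36
li $t1, 32 → $t1=32
li $t4, 27 → $t4=27
li $t7, 34 → $t7=34
add $t7, $t0, 16 → $t7=36+16=52
add $t7, $t5, 14 → $t7=31+14=45
sll $t4, $t0, 4 → $t4=36<<4=576
srl $t0, $t1, 2 → $t0=32>>2=8
srl $t0, $t5, 2 → $t0=31>>2=7
sll $t4, $t4, 2 → $t4=576<<2=2304
sub $t4, $t5, 13 → $t4=31-13=18
sub $t5, $t1, 19 → $t5=32-19=13
and $t4, $t0, 255 → $t4=7&255=7
srl $t1, $t1, 3 → $t1=32>>3=4
halt.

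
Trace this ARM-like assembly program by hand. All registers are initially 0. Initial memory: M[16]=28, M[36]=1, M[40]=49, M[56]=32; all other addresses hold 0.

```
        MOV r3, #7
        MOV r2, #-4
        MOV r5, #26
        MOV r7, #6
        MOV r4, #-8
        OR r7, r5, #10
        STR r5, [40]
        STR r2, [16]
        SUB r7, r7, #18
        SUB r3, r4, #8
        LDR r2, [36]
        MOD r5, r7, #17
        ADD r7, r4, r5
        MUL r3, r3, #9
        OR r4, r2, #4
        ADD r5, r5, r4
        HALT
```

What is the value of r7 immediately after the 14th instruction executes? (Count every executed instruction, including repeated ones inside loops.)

MOV r3, #7 → r3=7
MOV r2, #-4 → r2=-4
MOV r5, #26 → r5=26
MOV r7, #6 → r7=6
MOV r4, #-8 → r4=-8
OR r7, r5, #10 → r7=26|10=26
STR r5, [40] → M[40]=26
STR r2, [16] → M[16]=-4
SUB r7, r7, #18 → r7=26-18=8
SUB r3, r4, #8 → r3=(-8)-8=-16
LDR r2, [36] → r2=M[36]=1
MOD r5, r7, #17 → r5=8%17=8
ADD r7, r4, r5 → r7=(-8)+8=0
MUL r3, r3, #9 → r3=(-16)*9=-144
After step 14: r7 = 0.

0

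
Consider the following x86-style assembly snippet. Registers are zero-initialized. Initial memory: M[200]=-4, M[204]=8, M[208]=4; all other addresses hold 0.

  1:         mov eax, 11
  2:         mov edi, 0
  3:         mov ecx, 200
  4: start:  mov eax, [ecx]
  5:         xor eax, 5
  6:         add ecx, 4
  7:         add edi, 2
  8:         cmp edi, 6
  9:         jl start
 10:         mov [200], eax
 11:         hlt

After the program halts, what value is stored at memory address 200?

1

mov eax, 11 → eax=11
mov edi, 0 → edi=0
mov ecx, 200 → ecx=200
mov eax, [ecx] → eax=M[200]=-4
xor eax, 5 → eax=(-4)^5=-7
add ecx, 4 → ecx=200+4=204
add edi, 2 → edi=0+2=2
cmp edi, 6  (cmp 2,6)
jl start: taken
mov eax, [ecx] → eax=M[204]=8
xor eax, 5 → eax=8^5=13
add ecx, 4 → ecx=204+4=208
add edi, 2 → edi=2+2=4
cmp edi, 6  (cmp 4,6)
jl start: taken
mov eax, [ecx] → eax=M[208]=4
xor eax, 5 → eax=4^5=1
add ecx, 4 → ecx=208+4=212
add edi, 2 → edi=4+2=6
cmp edi, 6  (cmp 6,6)
jl start: not taken
mov [200], eax → M[200]=1
halt.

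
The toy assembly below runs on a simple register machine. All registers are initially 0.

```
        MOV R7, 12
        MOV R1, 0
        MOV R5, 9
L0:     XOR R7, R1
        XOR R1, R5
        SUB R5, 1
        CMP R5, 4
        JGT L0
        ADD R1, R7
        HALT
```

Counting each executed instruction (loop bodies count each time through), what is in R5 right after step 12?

after MOV R7, 12: R7=12
after MOV R1, 0: R1=0
after MOV R5, 9: R5=9
after XOR R7, R1: R7=12^0=12
after XOR R1, R5: R1=0^9=9
after SUB R5, 1: R5=9-1=8
CMP R5, 4  (cmp 8,4)
JGT L0: taken
after XOR R7, R1: R7=12^9=5
after XOR R1, R5: R1=9^8=1
after SUB R5, 1: R5=8-1=7
CMP R5, 4  (cmp 7,4)
After step 12: R5 = 7.

7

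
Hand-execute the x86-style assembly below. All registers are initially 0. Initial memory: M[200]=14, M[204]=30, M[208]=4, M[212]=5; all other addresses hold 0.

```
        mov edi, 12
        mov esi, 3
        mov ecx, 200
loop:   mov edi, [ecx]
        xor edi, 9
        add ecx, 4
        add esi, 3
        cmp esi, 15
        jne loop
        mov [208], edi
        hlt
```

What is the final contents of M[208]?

after mov edi, 12: edi=12
after mov esi, 3: esi=3
after mov ecx, 200: ecx=200
after mov edi, [ecx]: edi=M[200]=14
after xor edi, 9: edi=14^9=7
after add ecx, 4: ecx=200+4=204
after add esi, 3: esi=3+3=6
cmp esi, 15  (cmp 6,15)
jne loop: taken
after mov edi, [ecx]: edi=M[204]=30
after xor edi, 9: edi=30^9=23
after add ecx, 4: ecx=204+4=208
after add esi, 3: esi=6+3=9
cmp esi, 15  (cmp 9,15)
jne loop: taken
after mov edi, [ecx]: edi=M[208]=4
after xor edi, 9: edi=4^9=13
after add ecx, 4: ecx=208+4=212
after add esi, 3: esi=9+3=12
cmp esi, 15  (cmp 12,15)
jne loop: taken
after mov edi, [ecx]: edi=M[212]=5
after xor edi, 9: edi=5^9=12
after add ecx, 4: ecx=212+4=216
after add esi, 3: esi=12+3=15
cmp esi, 15  (cmp 15,15)
jne loop: not taken
mov [208], edi → M[208]=12
halt.

12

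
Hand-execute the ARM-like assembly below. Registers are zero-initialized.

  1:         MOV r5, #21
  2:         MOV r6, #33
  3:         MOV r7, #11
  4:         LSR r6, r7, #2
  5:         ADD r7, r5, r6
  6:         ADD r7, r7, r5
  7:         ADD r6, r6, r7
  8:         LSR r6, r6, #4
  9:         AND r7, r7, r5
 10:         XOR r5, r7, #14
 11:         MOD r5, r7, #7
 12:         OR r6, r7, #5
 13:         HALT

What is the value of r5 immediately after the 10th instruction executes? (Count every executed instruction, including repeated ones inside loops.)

after MOV r5, #21: r5=21
after MOV r6, #33: r6=33
after MOV r7, #11: r7=11
after LSR r6, r7, #2: r6=11>>2=2
after ADD r7, r5, r6: r7=21+2=23
after ADD r7, r7, r5: r7=23+21=44
after ADD r6, r6, r7: r6=2+44=46
after LSR r6, r6, #4: r6=46>>4=2
after AND r7, r7, r5: r7=44&21=4
after XOR r5, r7, #14: r5=4^14=10
After step 10: r5 = 10.

10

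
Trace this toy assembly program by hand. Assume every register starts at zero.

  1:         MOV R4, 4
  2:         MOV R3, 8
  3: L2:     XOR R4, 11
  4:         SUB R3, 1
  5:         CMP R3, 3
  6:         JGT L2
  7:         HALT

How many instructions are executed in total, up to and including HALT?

23

R4=4
R3=8
R4=4^11=15
R3=8-1=7
CMP R3, 3  (cmp 7,3)
JGT L2: taken
R4=15^11=4
R3=7-1=6
CMP R3, 3  (cmp 6,3)
JGT L2: taken
R4=4^11=15
R3=6-1=5
CMP R3, 3  (cmp 5,3)
JGT L2: taken
R4=15^11=4
R3=5-1=4
CMP R3, 3  (cmp 4,3)
JGT L2: taken
R4=4^11=15
R3=4-1=3
CMP R3, 3  (cmp 3,3)
JGT L2: not taken
halt.
Total executed instructions: 23.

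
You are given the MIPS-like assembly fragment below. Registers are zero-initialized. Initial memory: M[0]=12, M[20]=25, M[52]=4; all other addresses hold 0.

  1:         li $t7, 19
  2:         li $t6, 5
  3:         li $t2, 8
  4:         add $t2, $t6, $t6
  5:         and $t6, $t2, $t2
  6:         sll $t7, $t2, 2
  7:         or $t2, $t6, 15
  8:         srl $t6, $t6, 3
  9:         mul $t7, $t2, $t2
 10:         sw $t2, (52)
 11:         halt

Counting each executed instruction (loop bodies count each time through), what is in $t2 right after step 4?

after li $t7, 19: $t7=19
after li $t6, 5: $t6=5
after li $t2, 8: $t2=8
after add $t2, $t6, $t6: $t2=5+5=10
After step 4: $t2 = 10.

10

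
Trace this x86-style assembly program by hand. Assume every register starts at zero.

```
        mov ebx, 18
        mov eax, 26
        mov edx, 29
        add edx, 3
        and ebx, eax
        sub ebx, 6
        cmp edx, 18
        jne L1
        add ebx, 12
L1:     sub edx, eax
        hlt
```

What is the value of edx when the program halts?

6

ebx=18
eax=26
edx=29
edx=29+3=32
ebx=18&26=18
ebx=18-6=12
cmp edx, 18  (cmp 32,18)
jne L1: taken
edx=32-26=6
halt.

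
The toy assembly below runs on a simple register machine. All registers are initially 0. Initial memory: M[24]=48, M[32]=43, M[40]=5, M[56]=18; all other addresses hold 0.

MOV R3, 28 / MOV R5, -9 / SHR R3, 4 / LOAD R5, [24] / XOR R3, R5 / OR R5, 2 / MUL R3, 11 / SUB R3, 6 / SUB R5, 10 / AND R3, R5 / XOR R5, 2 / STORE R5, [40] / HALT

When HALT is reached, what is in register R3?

R3=28
R5=-9
R3=28>>4=1
R5=M[24]=48
R3=1^48=49
R5=48|2=50
R3=49*11=539
R3=539-6=533
R5=50-10=40
R3=533&40=0
R5=40^2=42
STORE R5, [40] → M[40]=42
halt.

0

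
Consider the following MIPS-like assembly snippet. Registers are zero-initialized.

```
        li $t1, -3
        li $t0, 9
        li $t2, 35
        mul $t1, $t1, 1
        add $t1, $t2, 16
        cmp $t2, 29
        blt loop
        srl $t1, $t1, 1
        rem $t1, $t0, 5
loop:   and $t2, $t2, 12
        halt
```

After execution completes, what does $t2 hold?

after li $t1, -3: $t1=-3
after li $t0, 9: $t0=9
after li $t2, 35: $t2=35
after mul $t1, $t1, 1: $t1=(-3)*1=-3
after add $t1, $t2, 16: $t1=35+16=51
cmp $t2, 29  (cmp 35,29)
blt loop: not taken
after srl $t1, $t1, 1: $t1=51>>1=25
after rem $t1, $t0, 5: $t1=9%5=4
after and $t2, $t2, 12: $t2=35&12=0
halt.

0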